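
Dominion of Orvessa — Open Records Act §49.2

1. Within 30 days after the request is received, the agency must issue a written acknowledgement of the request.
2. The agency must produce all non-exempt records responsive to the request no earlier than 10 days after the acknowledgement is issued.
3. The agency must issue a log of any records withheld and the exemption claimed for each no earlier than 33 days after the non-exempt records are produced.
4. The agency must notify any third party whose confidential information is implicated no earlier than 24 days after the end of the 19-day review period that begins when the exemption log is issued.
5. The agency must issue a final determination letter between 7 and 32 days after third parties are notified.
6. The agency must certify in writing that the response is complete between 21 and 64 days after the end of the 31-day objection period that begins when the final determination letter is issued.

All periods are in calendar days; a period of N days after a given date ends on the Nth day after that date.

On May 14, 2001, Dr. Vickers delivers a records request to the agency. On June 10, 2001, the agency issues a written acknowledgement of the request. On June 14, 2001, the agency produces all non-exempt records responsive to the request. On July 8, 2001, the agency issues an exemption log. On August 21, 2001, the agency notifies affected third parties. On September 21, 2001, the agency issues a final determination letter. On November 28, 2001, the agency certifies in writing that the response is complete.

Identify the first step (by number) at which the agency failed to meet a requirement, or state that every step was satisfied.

Step 2

Step 1 — counting 30 days from May 14, 2001 (when the request is received) gives a deadline of June 13, 2001; June 10, 2001 is within that limit.
Step 2 — must wait 10 days from June 10, 2001 (when the acknowledgement is issued), so not before June 20, 2001; done June 14, 2001 — 6 days too early.
The procedure was therefore not followed at step 2.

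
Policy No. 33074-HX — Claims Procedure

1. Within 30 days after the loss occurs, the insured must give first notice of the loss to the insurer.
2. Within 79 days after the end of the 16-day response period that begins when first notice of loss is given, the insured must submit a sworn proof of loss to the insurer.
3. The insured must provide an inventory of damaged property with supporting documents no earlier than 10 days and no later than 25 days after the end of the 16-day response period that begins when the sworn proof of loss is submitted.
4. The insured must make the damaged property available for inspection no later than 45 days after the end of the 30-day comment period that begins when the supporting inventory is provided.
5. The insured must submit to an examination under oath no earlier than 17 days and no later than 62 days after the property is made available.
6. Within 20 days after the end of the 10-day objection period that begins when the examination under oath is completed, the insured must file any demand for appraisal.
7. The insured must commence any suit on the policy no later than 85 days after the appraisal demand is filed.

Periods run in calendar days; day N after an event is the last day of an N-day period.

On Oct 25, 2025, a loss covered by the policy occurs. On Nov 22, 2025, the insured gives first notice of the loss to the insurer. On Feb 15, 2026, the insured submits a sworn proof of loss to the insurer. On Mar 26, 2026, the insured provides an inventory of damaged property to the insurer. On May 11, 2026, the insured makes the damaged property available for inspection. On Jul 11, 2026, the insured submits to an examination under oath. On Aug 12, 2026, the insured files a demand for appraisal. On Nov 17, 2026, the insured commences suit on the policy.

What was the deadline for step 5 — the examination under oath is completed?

Step 5 runs from May 11, 2026, when the property is made available. The window is 17–62 days after May 11, 2026; it closes on Jul 12, 2026.

Jul 12, 2026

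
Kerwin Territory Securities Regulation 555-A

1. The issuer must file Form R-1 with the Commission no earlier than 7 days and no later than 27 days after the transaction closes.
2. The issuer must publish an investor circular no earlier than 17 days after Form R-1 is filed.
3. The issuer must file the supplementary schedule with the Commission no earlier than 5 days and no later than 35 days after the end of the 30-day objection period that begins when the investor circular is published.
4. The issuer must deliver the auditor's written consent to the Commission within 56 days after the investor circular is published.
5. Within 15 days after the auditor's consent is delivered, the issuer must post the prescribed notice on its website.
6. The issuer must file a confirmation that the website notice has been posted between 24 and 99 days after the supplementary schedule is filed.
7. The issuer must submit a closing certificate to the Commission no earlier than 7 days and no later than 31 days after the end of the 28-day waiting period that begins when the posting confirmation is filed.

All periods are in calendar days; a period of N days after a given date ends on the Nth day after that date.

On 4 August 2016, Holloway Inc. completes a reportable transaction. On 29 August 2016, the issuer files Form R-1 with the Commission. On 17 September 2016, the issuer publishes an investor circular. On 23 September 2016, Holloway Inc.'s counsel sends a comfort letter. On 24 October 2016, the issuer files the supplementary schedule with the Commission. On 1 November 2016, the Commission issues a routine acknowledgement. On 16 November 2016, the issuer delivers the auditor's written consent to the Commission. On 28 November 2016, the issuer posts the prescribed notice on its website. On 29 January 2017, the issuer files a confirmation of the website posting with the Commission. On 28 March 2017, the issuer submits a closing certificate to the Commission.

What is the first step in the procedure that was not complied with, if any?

Step 1 — 7 and 27 days from 4 August 2016 (when the transaction closes) are 11 August 2016 and 31 August 2016 respectively; done 29 August 2016, which is between those dates.
Step 2 — must wait 17 days from 29 August 2016 (when Form R-1 is filed), so not before 15 September 2016; done 17 September 2016, after the minimum wait.
Step 3 — 5 and 35 days from 17 October 2016 (end of the 30-day objection period, which began when the investor circular is published on 17 September 2016) are 22 October 2016 and 21 November 2016 respectively; done 24 October 2016 — within the window.
Step 4 — counting 56 days from 17 September 2016 (when the investor circular is published) gives a deadline of 12 November 2016; not done until 16 November 2016, 4 days after the deadline.
No need to go further; step 4 was not satisfied.

Step 4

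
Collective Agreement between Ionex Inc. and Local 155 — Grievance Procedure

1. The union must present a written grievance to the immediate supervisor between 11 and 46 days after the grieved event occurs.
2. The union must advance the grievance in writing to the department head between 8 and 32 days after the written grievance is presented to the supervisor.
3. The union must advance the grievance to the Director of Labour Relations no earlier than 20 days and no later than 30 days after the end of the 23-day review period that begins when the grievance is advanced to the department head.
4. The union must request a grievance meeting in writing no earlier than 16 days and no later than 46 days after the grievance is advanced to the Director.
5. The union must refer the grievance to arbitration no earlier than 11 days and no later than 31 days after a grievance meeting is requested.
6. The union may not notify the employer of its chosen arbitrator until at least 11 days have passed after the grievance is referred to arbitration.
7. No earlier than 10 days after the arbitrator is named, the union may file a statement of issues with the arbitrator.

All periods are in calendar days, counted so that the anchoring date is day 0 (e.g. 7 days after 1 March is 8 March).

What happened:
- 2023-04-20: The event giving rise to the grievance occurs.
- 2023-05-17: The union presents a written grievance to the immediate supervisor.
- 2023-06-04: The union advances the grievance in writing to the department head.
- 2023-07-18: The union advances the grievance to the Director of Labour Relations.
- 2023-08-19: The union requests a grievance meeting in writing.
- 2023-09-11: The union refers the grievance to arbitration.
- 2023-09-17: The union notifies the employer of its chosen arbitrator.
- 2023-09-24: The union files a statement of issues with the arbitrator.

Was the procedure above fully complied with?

No

Step 1 — 11 and 46 days from 2023-04-20 (when the grieved event occurs) are 2023-05-01 and 2023-06-05 respectively; done 2023-05-17, which is between those dates.
Step 2 — 8 and 32 days from 2023-05-17 (when the written grievance is presented to the supervisor) are 2023-05-25 and 2023-06-18 respectively; done 2023-06-04, which is between those dates.
Step 3 — 20 and 30 days from 2023-06-27 (end of the 23-day review period, which began when the grievance is advanced to the department head on 2023-06-04) are 2023-07-17 and 2023-07-27 respectively; done 2023-07-18 — within the window.
Step 4 — 16 and 46 days from 2023-07-18 (when the grievance is advanced to the Director) are 2023-08-03 and 2023-09-02 respectively; done 2023-08-19, which is between those dates.
Step 5 — 11 and 31 days from 2023-08-19 (when a grievance meeting is requested) are 2023-08-30 and 2023-09-19 respectively; done 2023-09-11, which is between those dates.
Step 6 — must wait 11 days from 2023-09-11 (when the grievance is referred to arbitration), so not before 2023-09-22; done 2023-09-17 — 5 days too early.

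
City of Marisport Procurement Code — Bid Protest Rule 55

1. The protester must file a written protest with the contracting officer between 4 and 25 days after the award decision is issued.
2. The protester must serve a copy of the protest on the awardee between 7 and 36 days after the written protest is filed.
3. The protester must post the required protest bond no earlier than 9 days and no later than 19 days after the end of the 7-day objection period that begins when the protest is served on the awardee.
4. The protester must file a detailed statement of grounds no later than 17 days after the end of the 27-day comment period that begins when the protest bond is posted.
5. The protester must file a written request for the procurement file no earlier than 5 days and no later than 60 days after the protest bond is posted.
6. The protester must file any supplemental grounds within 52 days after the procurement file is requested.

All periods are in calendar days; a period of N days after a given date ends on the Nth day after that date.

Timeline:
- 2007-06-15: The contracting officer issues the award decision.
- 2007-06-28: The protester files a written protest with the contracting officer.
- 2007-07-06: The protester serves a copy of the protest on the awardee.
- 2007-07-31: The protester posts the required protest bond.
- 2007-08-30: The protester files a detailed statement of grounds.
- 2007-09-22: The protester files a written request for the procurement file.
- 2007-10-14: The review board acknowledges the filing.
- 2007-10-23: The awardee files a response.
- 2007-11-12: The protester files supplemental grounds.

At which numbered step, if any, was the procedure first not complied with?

None — every step was satisfied

(1) the permitted window runs from 2007-06-15 + 4 = 2007-06-19 to 2007-06-15 + 25 = 2007-07-10; done 2007-06-28, which is between those dates.
(2) the permitted window runs from 2007-06-28 + 7 = 2007-07-05 to 2007-06-28 + 36 = 2007-08-03; done 2007-07-06 — within the window.
(3) the permitted window runs from 2007-07-13 + 9 = 2007-07-22 to 2007-07-13 + 19 = 2007-08-01; 2007-07-31 falls inside that range.
(4) due by 2007-08-27 + 17 days = 2007-09-13; completed 2007-08-30, before the deadline.
(5) the permitted window runs from 2007-07-31 + 5 = 2007-08-05 to 2007-07-31 + 60 = 2007-09-29; done 2007-09-22 — within the window.
(6) due by 2007-09-22 + 52 days = 2007-11-13; completed 2007-11-12, before the deadline.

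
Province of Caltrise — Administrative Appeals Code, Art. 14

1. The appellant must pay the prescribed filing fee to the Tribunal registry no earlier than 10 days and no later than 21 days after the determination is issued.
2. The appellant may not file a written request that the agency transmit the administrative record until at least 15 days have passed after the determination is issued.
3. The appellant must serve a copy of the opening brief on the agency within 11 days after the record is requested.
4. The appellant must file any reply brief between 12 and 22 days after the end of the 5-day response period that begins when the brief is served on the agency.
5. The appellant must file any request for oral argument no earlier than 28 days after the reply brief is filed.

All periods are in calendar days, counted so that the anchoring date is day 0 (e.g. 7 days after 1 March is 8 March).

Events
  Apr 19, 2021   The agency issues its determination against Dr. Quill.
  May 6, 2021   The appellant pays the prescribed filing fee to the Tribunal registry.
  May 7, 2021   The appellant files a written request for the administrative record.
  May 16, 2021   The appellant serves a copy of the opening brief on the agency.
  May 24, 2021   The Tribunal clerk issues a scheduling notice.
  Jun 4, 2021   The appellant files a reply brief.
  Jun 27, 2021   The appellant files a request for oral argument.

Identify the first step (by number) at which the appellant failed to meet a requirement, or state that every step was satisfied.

(1) the permitted window runs from Apr 19, 2021 + 10 = Apr 29, 2021 to Apr 19, 2021 + 21 = May 10, 2021; done May 6, 2021, which is between those dates.
(2) permitted from Apr 19, 2021 + 15 days = May 4, 2021 onward; May 7, 2021 is on or after that date.
(3) due by May 7, 2021 + 11 days = May 18, 2021; May 16, 2021 is within that limit.
(4) the permitted window runs from May 21, 2021 + 12 = Jun 2, 2021 to May 21, 2021 + 22 = Jun 12, 2021; Jun 4, 2021 falls inside that range.
(5) permitted from Jun 4, 2021 + 28 days = Jul 2, 2021 onward; Jun 27, 2021 is 5 days before the earliest permitted date.

Step 5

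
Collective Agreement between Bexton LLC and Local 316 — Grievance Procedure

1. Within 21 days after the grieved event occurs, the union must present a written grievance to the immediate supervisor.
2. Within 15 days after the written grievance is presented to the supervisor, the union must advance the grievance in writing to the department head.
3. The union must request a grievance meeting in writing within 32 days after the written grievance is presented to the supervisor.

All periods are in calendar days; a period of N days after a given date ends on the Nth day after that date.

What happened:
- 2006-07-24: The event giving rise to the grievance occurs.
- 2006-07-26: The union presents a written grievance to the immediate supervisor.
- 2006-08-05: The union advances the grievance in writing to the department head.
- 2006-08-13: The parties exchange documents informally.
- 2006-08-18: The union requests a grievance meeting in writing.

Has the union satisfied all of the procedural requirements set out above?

Yes

(1) due by 2006-07-24 + 21 days = 2006-08-14; 2006-07-26 is within that limit.
(2) due by 2006-07-26 + 15 days = 2006-08-10; done 2006-08-05 — timely.
(3) due by 2006-07-26 + 32 days = 2006-08-27; 2006-08-18 is within that limit.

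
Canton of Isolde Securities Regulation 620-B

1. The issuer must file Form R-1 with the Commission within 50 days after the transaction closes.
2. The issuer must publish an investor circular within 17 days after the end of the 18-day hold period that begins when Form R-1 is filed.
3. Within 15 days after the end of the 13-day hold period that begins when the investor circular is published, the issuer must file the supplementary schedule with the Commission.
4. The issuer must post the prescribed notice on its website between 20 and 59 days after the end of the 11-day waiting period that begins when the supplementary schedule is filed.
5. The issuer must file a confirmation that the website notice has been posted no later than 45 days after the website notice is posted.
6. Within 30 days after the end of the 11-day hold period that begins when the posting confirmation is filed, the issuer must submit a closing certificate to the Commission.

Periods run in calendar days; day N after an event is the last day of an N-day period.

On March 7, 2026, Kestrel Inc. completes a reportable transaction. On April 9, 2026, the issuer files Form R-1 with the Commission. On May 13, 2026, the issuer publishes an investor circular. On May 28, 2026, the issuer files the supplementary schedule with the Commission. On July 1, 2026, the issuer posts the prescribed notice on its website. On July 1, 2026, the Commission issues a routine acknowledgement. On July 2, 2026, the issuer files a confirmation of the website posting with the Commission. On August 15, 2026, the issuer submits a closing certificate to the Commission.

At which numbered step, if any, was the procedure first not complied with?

Step 6

(1) due by March 7, 2026 + 50 days = April 26, 2026; April 9, 2026 is within that limit.
(2) due by April 27, 2026 + 17 days = May 14, 2026; done May 13, 2026 — timely.
(3) due by May 26, 2026 + 15 days = June 10, 2026; done May 28, 2026 — timely.
(4) the permitted window runs from June 8, 2026 + 20 = June 28, 2026 to June 8, 2026 + 59 = August 6, 2026; done July 1, 2026, which is between those dates.
(5) due by July 1, 2026 + 45 days = August 15, 2026; completed July 2, 2026, before the deadline.
(6) due by July 13, 2026 + 30 days = August 12, 2026; done August 15, 2026 — 3 days late.
That is the first point of non-compliance.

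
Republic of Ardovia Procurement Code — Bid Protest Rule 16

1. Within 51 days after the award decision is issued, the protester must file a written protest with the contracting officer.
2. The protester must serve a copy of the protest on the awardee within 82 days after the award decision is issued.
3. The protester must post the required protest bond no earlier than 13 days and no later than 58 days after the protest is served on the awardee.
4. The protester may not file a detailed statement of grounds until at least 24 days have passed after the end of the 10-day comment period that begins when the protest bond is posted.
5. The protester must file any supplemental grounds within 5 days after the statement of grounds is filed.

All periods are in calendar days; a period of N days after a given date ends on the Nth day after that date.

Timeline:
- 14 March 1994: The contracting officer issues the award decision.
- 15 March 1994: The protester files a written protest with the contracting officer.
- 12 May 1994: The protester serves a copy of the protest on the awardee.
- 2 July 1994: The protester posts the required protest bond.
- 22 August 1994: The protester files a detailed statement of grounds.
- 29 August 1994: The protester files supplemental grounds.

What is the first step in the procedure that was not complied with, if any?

Step 5

Step 1: 51 days after 14 March 1994 (when the award decision is issued) is 4 May 1994; done 15 March 1994 — timely.
Step 2: 82 days after 14 March 1994 (when the award decision is issued) is 4 June 1994; 12 May 1994 is within that limit.
Step 3: the window is 13–58 days after 12 May 1994 (when the protest is served on the awardee), so 25 May 1994 through 9 July 1994; 2 July 1994 falls inside that range.
Step 4: the earliest permitted date is 24 days after 12 July 1994 (end of the 10-day comment period, which began when the protest bond is posted on 2 July 1994), i.e. 5 August 1994; done 22 August 1994, after the minimum wait.
Step 5: 5 days after 22 August 1994 (when the statement of grounds is filed) is 27 August 1994; not done until 29 August 1994, 2 days after the deadline.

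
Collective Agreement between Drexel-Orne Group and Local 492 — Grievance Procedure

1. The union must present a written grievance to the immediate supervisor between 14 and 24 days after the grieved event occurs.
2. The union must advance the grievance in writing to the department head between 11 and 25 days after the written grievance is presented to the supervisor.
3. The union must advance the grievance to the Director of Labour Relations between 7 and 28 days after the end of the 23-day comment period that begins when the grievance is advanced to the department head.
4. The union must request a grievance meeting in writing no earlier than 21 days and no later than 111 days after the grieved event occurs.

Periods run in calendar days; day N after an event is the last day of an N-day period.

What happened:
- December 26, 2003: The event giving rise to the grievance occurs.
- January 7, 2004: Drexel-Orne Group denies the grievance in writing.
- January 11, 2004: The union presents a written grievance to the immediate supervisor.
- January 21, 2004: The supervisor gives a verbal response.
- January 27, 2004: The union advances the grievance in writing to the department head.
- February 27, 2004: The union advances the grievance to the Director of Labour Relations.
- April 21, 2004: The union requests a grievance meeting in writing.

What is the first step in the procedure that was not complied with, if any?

Step 1: the window is 14–24 days after December 26, 2003 (when the grieved event occurs), so January 9, 2004 through January 19, 2004; done January 11, 2004, which is between those dates.
Step 2: the window is 11–25 days after January 11, 2004 (when the written grievance is presented to the supervisor), so January 22, 2004 through February 5, 2004; January 27, 2004 falls inside that range.
Step 3: the window is 7–28 days after February 19, 2004 (end of the 23-day comment period, which began when the grievance is advanced to the department head on January 27, 2004), so February 26, 2004 through March 18, 2004; February 27, 2004 falls inside that range.
Step 4: the window is 21–111 days after December 26, 2003 (when the grieved event occurs), so January 16, 2004 through April 15, 2004; done April 21, 2004 — 6 days after the window closed.
That is the first point of non-compliance.

Step 4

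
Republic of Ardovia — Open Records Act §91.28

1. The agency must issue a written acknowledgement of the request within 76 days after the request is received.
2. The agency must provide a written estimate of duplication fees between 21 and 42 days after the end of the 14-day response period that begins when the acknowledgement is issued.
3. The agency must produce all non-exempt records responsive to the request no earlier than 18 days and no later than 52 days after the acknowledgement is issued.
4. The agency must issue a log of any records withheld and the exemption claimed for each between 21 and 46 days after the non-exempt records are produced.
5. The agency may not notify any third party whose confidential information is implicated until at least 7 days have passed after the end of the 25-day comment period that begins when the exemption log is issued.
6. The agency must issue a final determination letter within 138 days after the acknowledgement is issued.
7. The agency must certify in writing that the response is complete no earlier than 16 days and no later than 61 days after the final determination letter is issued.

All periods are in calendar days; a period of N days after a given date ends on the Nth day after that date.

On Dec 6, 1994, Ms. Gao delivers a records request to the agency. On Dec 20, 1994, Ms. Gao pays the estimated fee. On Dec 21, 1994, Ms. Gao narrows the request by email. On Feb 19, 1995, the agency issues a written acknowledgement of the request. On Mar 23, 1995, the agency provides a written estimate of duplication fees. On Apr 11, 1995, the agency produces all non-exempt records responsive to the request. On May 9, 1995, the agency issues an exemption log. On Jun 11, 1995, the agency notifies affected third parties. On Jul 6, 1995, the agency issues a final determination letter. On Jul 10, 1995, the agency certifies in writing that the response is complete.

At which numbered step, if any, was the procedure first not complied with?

Step 1 — counting 76 days from Dec 6, 1994 (when the request is received) gives a deadline of Feb 20, 1995; done Feb 19, 1995 — timely.
Step 2 — 21 and 42 days from Mar 5, 1995 (end of the 14-day response period, which began when the acknowledgement is issued on Feb 19, 1995) are Mar 26, 1995 and Apr 16, 1995 respectively; Mar 23, 1995 is 3 days too early.

Step 2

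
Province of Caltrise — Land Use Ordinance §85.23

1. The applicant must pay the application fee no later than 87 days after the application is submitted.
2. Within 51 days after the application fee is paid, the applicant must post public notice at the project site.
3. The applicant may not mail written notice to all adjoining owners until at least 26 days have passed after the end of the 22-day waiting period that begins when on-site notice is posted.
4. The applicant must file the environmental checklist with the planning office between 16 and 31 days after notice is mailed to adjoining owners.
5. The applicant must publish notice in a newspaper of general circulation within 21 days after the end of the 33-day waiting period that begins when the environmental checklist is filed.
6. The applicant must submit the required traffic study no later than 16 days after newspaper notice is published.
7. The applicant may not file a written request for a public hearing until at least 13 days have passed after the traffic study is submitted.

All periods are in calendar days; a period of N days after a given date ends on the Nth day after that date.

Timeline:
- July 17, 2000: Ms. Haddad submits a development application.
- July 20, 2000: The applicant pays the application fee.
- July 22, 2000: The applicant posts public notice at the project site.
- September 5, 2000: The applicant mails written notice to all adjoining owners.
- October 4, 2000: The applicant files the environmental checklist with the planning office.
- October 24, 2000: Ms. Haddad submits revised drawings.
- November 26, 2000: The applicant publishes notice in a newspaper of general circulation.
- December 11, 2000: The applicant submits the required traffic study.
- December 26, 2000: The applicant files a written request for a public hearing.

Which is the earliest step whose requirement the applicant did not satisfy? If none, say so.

Step 1 — counting 87 days from July 17, 2000 (when the application is submitted) gives a deadline of October 12, 2000; completed July 20, 2000, before the deadline.
Step 2 — counting 51 days from July 20, 2000 (when the application fee is paid) gives a deadline of September 9, 2000; July 22, 2000 is within that limit.
Step 3 — must wait 26 days from August 13, 2000 (end of the 22-day waiting period, which began when on-site notice is posted on July 22, 2000), so not before September 8, 2000; done September 5, 2000 — 3 days too early.

Step 3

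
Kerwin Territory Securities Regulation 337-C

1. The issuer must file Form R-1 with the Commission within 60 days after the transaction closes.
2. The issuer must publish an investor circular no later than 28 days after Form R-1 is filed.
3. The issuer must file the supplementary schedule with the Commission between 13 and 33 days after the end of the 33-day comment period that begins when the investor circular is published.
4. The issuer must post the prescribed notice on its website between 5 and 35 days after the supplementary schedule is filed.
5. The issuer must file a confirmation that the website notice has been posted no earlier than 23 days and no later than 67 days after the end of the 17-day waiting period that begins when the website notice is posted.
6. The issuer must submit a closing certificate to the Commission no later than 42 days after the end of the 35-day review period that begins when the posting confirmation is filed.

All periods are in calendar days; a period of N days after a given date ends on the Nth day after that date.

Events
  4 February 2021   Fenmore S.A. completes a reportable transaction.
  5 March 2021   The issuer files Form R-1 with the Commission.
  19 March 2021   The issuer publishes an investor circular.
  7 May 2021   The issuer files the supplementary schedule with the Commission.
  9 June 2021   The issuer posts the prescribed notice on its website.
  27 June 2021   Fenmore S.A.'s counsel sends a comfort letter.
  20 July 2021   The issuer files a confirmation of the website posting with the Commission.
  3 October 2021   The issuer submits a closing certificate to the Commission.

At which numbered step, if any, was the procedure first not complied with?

(1) due by 4 February 2021 + 60 days = 5 April 2021; 5 March 2021 is within that limit.
(2) due by 5 March 2021 + 28 days = 2 April 2021; completed 19 March 2021, before the deadline.
(3) the permitted window runs from 21 April 2021 + 13 = 4 May 2021 to 21 April 2021 + 33 = 24 May 2021; done 7 May 2021, which is between those dates.
(4) the permitted window runs from 7 May 2021 + 5 = 12 May 2021 to 7 May 2021 + 35 = 11 June 2021; 9 June 2021 falls inside that range.
(5) the permitted window runs from 26 June 2021 + 23 = 19 July 2021 to 26 June 2021 + 67 = 1 September 2021; done 20 July 2021, which is between those dates.
(6) due by 24 August 2021 + 42 days = 5 October 2021; done 3 October 2021 — timely.

None — every step was satisfied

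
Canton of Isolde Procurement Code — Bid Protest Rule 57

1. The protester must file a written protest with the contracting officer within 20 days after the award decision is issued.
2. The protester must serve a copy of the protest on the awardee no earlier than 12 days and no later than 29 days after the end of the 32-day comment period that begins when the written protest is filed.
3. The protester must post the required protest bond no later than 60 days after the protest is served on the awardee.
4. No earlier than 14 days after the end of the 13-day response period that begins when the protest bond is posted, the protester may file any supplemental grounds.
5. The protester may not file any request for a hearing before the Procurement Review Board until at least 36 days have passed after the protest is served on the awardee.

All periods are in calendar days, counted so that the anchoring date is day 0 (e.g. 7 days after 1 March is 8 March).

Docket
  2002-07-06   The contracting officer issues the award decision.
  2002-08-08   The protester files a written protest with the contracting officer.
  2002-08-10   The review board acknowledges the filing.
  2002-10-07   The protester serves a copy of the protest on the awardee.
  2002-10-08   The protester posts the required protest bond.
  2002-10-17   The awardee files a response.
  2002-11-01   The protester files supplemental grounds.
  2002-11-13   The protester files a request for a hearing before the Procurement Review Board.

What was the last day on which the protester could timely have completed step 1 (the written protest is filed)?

Step 1 runs from 2002-07-06, when the award decision is issued. 20 days after 2002-07-06 is 2002-07-26.

2002-07-26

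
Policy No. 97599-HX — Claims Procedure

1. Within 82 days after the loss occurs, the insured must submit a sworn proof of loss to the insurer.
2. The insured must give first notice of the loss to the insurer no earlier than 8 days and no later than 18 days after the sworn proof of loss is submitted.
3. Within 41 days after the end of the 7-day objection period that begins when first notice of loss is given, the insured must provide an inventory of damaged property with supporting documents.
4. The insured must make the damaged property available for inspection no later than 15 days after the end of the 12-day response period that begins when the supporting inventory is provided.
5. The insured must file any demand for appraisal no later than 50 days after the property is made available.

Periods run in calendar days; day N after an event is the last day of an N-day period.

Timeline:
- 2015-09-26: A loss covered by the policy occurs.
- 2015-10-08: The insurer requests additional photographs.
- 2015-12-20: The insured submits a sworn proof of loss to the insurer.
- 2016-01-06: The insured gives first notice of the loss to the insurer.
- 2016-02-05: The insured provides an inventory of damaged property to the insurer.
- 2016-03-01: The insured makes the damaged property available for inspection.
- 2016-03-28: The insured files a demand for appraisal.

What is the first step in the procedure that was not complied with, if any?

Step 1

Step 1: 82 days after 2015-09-26 (when the loss occurs) is 2015-12-17; 2015-12-20 misses that deadline by 3 days.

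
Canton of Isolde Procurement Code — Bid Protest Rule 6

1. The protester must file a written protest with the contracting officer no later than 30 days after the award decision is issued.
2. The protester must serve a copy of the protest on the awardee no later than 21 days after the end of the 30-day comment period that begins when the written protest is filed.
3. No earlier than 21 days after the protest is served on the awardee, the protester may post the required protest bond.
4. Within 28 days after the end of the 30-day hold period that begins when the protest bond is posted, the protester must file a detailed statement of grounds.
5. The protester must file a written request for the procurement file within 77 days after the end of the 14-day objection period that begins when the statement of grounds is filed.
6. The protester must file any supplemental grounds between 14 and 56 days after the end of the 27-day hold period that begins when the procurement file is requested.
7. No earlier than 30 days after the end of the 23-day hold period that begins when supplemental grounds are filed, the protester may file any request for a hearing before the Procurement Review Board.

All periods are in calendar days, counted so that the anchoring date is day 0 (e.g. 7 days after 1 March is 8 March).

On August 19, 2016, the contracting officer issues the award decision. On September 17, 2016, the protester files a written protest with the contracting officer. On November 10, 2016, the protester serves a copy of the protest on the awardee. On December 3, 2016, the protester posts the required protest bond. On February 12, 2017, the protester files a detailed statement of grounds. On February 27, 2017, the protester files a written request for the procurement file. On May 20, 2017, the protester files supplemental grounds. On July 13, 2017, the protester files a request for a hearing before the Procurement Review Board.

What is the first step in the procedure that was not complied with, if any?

Step 1: 30 days after August 19, 2016 (when the award decision is issued) is September 18, 2016; September 17, 2016 is within that limit.
Step 2: 21 days after October 17, 2016 (end of the 30-day comment period, which began when the written protest is filed on September 17, 2016) is November 7, 2016; not done until November 10, 2016, 3 days after the deadline.

Step 2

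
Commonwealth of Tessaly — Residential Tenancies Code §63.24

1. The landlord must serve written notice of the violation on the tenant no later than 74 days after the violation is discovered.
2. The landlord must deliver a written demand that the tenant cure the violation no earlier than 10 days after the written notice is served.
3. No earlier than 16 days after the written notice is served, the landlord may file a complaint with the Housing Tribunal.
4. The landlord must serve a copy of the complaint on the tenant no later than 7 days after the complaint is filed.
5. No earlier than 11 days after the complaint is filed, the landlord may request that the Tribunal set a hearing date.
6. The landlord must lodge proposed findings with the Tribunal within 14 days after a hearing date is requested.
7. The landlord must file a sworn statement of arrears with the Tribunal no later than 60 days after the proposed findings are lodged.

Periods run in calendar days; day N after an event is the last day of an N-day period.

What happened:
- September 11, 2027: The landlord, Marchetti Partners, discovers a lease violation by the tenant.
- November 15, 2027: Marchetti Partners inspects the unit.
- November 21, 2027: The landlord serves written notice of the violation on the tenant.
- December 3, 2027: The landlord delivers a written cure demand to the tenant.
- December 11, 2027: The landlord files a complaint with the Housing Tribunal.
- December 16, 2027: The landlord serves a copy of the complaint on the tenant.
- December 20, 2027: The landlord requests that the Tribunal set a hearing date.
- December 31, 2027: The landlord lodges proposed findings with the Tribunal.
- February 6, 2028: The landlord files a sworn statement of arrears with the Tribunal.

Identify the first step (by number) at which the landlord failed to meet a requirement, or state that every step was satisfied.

Step 5

(1) due by September 11, 2027 + 74 days = November 24, 2027; November 21, 2027 is within that limit.
(2) permitted from November 21, 2027 + 10 days = December 1, 2027 onward; done December 3, 2027, after the minimum wait.
(3) permitted from November 21, 2027 + 16 days = December 7, 2027 onward; December 11, 2027 is on or after that date.
(4) due by December 11, 2027 + 7 days = December 18, 2027; done December 16, 2027 — timely.
(5) permitted from December 11, 2027 + 11 days = December 22, 2027 onward; December 20, 2027 is 2 days before the earliest permitted date.
Later steps need not be reached.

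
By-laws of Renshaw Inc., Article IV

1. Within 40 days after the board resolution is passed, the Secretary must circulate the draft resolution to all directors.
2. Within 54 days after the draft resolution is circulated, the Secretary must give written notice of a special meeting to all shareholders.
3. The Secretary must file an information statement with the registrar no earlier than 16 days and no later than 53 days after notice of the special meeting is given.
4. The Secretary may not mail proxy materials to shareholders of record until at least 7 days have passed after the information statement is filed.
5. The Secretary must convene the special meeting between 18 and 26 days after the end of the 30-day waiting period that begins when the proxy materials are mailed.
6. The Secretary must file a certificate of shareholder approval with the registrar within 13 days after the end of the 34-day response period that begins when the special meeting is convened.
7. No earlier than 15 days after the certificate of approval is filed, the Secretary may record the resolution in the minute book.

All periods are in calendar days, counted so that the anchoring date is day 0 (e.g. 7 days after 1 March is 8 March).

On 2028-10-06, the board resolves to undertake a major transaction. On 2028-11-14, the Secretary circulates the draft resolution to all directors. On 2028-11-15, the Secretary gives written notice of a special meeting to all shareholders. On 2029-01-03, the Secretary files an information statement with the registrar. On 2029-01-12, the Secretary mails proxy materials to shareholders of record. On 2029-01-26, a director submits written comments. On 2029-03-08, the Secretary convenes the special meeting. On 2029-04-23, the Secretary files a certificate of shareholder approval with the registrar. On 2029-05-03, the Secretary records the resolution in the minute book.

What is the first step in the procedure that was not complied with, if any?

(1) due by 2028-10-06 + 40 days = 2028-11-15; 2028-11-14 is within that limit.
(2) due by 2028-11-14 + 54 days = 2029-01-07; done 2028-11-15 — timely.
(3) the permitted window runs from 2028-11-15 + 16 = 2028-12-01 to 2028-11-15 + 53 = 2029-01-07; 2029-01-03 falls inside that range.
(4) permitted from 2029-01-03 + 7 days = 2029-01-10 onward; done 2029-01-12, after the minimum wait.
(5) the permitted window runs from 2029-02-11 + 18 = 2029-03-01 to 2029-02-11 + 26 = 2029-03-09; done 2029-03-08 — within the window.
(6) due by 2029-04-11 + 13 days = 2029-04-24; completed 2029-04-23, before the deadline.
(7) permitted from 2029-04-23 + 15 days = 2029-05-08 onward; done 2029-05-03 — 5 days too early.

Step 7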